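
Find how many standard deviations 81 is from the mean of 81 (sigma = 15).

0

Step 1: Recall the z-score formula: z = (x - mu) / sigma
Step 2: Substitute values: z = (81 - 81) / 15
Step 3: z = 0 / 15 = 0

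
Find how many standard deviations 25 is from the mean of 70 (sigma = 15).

-3

Step 1: Recall the z-score formula: z = (x - mu) / sigma
Step 2: Substitute values: z = (25 - 70) / 15
Step 3: z = -45 / 15 = -3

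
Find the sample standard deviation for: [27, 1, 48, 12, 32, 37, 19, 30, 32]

13.9742

Step 1: Compute the mean: 26.4444
Step 2: Sum of squared deviations from the mean: 1562.2222
Step 3: Sample variance = 1562.2222 / 8 = 195.2778
Step 4: Standard deviation = sqrt(195.2778) = 13.9742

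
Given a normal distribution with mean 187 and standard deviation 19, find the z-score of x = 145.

-2.2105

Step 1: Recall the z-score formula: z = (x - mu) / sigma
Step 2: Substitute values: z = (145 - 187) / 19
Step 3: z = -42 / 19 = -2.2105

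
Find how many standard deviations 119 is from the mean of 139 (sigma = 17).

-1.1765

Step 1: Recall the z-score formula: z = (x - mu) / sigma
Step 2: Substitute values: z = (119 - 139) / 17
Step 3: z = -20 / 17 = -1.1765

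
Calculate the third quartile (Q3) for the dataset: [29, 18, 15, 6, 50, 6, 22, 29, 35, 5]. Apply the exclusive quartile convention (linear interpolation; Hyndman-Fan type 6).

30.5

Step 1: Sort the data: [5, 6, 6, 15, 18, 22, 29, 29, 35, 50]
Step 2: n = 10
Step 3: Using the exclusive quartile method:
  Q1 = 6
  Q2 (median) = 20
  Q3 = 30.5
  IQR = Q3 - Q1 = 30.5 - 6 = 24.5
Step 4: Q3 = 30.5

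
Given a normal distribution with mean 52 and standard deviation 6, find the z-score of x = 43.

-1.5

Step 1: Recall the z-score formula: z = (x - mu) / sigma
Step 2: Substitute values: z = (43 - 52) / 6
Step 3: z = -9 / 6 = -1.5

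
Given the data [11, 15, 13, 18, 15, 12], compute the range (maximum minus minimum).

7

Step 1: Identify the maximum value: max = 18
Step 2: Identify the minimum value: min = 11
Step 3: Range = max - min = 18 - 11 = 7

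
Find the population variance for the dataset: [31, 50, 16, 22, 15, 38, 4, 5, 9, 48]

263.16

Step 1: Compute the mean: (31 + 50 + 16 + 22 + 15 + 38 + 4 + 5 + 9 + 48) / 10 = 23.8
Step 2: Compute squared deviations from the mean:
  (31 - 23.8)^2 = 51.84
  (50 - 23.8)^2 = 686.44
  (16 - 23.8)^2 = 60.84
  (22 - 23.8)^2 = 3.24
  (15 - 23.8)^2 = 77.44
  (38 - 23.8)^2 = 201.64
  (4 - 23.8)^2 = 392.04
  (5 - 23.8)^2 = 353.44
  (9 - 23.8)^2 = 219.04
  (48 - 23.8)^2 = 585.64
Step 3: Sum of squared deviations = 2631.6
Step 4: Population variance = 2631.6 / 10 = 263.16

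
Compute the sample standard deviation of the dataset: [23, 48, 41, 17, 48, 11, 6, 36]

16.6798

Step 1: Compute the mean: 28.75
Step 2: Sum of squared deviations from the mean: 1947.5
Step 3: Sample variance = 1947.5 / 7 = 278.2143
Step 4: Standard deviation = sqrt(278.2143) = 16.6798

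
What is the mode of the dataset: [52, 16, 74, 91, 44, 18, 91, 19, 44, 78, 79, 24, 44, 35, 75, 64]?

44

Step 1: Count the frequency of each value:
  16: appears 1 time(s)
  18: appears 1 time(s)
  19: appears 1 time(s)
  24: appears 1 time(s)
  35: appears 1 time(s)
  44: appears 3 time(s)
  52: appears 1 time(s)
  64: appears 1 time(s)
  74: appears 1 time(s)
  75: appears 1 time(s)
  78: appears 1 time(s)
  79: appears 1 time(s)
  91: appears 2 time(s)
Step 2: The value 44 appears most frequently (3 times).
Step 3: Mode = 44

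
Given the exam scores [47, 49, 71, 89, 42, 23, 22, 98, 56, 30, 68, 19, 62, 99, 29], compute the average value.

53.6

Step 1: Sum all values: 47 + 49 + 71 + 89 + 42 + 23 + 22 + 98 + 56 + 30 + 68 + 19 + 62 + 99 + 29 = 804
Step 2: Count the number of values: n = 15
Step 3: Mean = sum / n = 804 / 15 = 53.6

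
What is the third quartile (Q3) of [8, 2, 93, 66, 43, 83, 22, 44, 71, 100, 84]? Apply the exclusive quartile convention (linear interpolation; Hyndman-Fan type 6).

84

Step 1: Sort the data: [2, 8, 22, 43, 44, 66, 71, 83, 84, 93, 100]
Step 2: n = 11
Step 3: Using the exclusive quartile method:
  Q1 = 22
  Q2 (median) = 66
  Q3 = 84
  IQR = Q3 - Q1 = 84 - 22 = 62
Step 4: Q3 = 84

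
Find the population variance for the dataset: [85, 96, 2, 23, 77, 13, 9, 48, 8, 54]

1121.45

Step 1: Compute the mean: (85 + 96 + 2 + 23 + 77 + 13 + 9 + 48 + 8 + 54) / 10 = 41.5
Step 2: Compute squared deviations from the mean:
  (85 - 41.5)^2 = 1892.25
  (96 - 41.5)^2 = 2970.25
  (2 - 41.5)^2 = 1560.25
  (23 - 41.5)^2 = 342.25
  (77 - 41.5)^2 = 1260.25
  (13 - 41.5)^2 = 812.25
  (9 - 41.5)^2 = 1056.25
  (48 - 41.5)^2 = 42.25
  (8 - 41.5)^2 = 1122.25
  (54 - 41.5)^2 = 156.25
Step 3: Sum of squared deviations = 11214.5
Step 4: Population variance = 11214.5 / 10 = 1121.45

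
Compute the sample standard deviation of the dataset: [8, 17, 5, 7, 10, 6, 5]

4.2314

Step 1: Compute the mean: 8.2857
Step 2: Sum of squared deviations from the mean: 107.4286
Step 3: Sample variance = 107.4286 / 6 = 17.9048
Step 4: Standard deviation = sqrt(17.9048) = 4.2314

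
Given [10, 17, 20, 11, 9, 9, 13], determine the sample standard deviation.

4.2706

Step 1: Compute the mean: 12.7143
Step 2: Sum of squared deviations from the mean: 109.4286
Step 3: Sample variance = 109.4286 / 6 = 18.2381
Step 4: Standard deviation = sqrt(18.2381) = 4.2706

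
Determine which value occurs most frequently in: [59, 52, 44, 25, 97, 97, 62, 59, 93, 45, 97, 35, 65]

97

Step 1: Count the frequency of each value:
  25: appears 1 time(s)
  35: appears 1 time(s)
  44: appears 1 time(s)
  45: appears 1 time(s)
  52: appears 1 time(s)
  59: appears 2 time(s)
  62: appears 1 time(s)
  65: appears 1 time(s)
  93: appears 1 time(s)
  97: appears 3 time(s)
Step 2: The value 97 appears most frequently (3 times).
Step 3: Mode = 97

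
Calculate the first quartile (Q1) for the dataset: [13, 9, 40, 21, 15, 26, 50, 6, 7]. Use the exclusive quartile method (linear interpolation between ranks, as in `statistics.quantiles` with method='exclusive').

8

Step 1: Sort the data: [6, 7, 9, 13, 15, 21, 26, 40, 50]
Step 2: n = 9
Step 3: Using the exclusive quartile method:
  Q1 = 8
  Q2 (median) = 15
  Q3 = 33
  IQR = Q3 - Q1 = 33 - 8 = 25
Step 4: Q1 = 8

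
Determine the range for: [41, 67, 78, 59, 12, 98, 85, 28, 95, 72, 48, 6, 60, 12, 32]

92

Step 1: Identify the maximum value: max = 98
Step 2: Identify the minimum value: min = 6
Step 3: Range = max - min = 98 - 6 = 92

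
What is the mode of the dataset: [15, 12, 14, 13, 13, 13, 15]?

13

Step 1: Count the frequency of each value:
  12: appears 1 time(s)
  13: appears 3 time(s)
  14: appears 1 time(s)
  15: appears 2 time(s)
Step 2: The value 13 appears most frequently (3 times).
Step 3: Mode = 13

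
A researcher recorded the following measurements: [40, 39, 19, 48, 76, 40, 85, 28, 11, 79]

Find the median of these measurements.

40

Step 1: Sort the data in ascending order: [11, 19, 28, 39, 40, 40, 48, 76, 79, 85]
Step 2: The number of values is n = 10.
Step 3: Since n is even, the median is the average of positions 5 and 6:
  Median = (40 + 40) / 2 = 40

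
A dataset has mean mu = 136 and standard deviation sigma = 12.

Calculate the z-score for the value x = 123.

-1.0833

Step 1: Recall the z-score formula: z = (x - mu) / sigma
Step 2: Substitute values: z = (123 - 136) / 12
Step 3: z = -13 / 12 = -1.0833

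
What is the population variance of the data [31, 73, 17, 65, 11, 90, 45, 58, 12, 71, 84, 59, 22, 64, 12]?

724.9067

Step 1: Compute the mean: (31 + 73 + 17 + 65 + 11 + 90 + 45 + 58 + 12 + 71 + 84 + 59 + 22 + 64 + 12) / 15 = 47.6
Step 2: Compute squared deviations from the mean:
  (31 - 47.6)^2 = 275.56
  (73 - 47.6)^2 = 645.16
  (17 - 47.6)^2 = 936.36
  (65 - 47.6)^2 = 302.76
  (11 - 47.6)^2 = 1339.56
  (90 - 47.6)^2 = 1797.76
  (45 - 47.6)^2 = 6.76
  (58 - 47.6)^2 = 108.16
  (12 - 47.6)^2 = 1267.36
  (71 - 47.6)^2 = 547.56
  (84 - 47.6)^2 = 1324.96
  (59 - 47.6)^2 = 129.96
  (22 - 47.6)^2 = 655.36
  (64 - 47.6)^2 = 268.96
  (12 - 47.6)^2 = 1267.36
Step 3: Sum of squared deviations = 10873.6
Step 4: Population variance = 10873.6 / 15 = 724.9067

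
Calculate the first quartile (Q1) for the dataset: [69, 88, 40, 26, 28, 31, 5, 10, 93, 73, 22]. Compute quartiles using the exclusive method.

22

Step 1: Sort the data: [5, 10, 22, 26, 28, 31, 40, 69, 73, 88, 93]
Step 2: n = 11
Step 3: Using the exclusive quartile method:
  Q1 = 22
  Q2 (median) = 31
  Q3 = 73
  IQR = Q3 - Q1 = 73 - 22 = 51
Step 4: Q1 = 22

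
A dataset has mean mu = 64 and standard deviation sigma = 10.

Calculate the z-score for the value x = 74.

1

Step 1: Recall the z-score formula: z = (x - mu) / sigma
Step 2: Substitute values: z = (74 - 64) / 10
Step 3: z = 10 / 10 = 1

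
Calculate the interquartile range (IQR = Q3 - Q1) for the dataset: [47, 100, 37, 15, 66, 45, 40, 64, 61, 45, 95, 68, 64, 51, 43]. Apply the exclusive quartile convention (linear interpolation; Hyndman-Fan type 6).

23

Step 1: Sort the data: [15, 37, 40, 43, 45, 45, 47, 51, 61, 64, 64, 66, 68, 95, 100]
Step 2: n = 15
Step 3: Using the exclusive quartile method:
  Q1 = 43
  Q2 (median) = 51
  Q3 = 66
  IQR = Q3 - Q1 = 66 - 43 = 23
Step 4: IQR = 23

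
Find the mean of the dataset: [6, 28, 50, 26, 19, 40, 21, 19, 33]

26.8889

Step 1: Sum all values: 6 + 28 + 50 + 26 + 19 + 40 + 21 + 19 + 33 = 242
Step 2: Count the number of values: n = 9
Step 3: Mean = sum / n = 242 / 9 = 26.8889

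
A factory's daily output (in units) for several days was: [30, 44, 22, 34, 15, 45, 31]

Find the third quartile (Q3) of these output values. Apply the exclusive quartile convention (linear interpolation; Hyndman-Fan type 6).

44

Step 1: Sort the data: [15, 22, 30, 31, 34, 44, 45]
Step 2: n = 7
Step 3: Using the exclusive quartile method:
  Q1 = 22
  Q2 (median) = 31
  Q3 = 44
  IQR = Q3 - Q1 = 44 - 22 = 22
Step 4: Q3 = 44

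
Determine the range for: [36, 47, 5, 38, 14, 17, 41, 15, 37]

42

Step 1: Identify the maximum value: max = 47
Step 2: Identify the minimum value: min = 5
Step 3: Range = max - min = 47 - 5 = 42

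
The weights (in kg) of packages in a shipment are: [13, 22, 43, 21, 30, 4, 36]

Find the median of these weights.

22

Step 1: Sort the data in ascending order: [4, 13, 21, 22, 30, 36, 43]
Step 2: The number of values is n = 7.
Step 3: Since n is odd, the median is the middle value at position 4: 22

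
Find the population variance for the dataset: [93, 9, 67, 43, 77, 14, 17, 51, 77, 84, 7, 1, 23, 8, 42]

961.5822

Step 1: Compute the mean: (93 + 9 + 67 + 43 + 77 + 14 + 17 + 51 + 77 + 84 + 7 + 1 + 23 + 8 + 42) / 15 = 40.8667
Step 2: Compute squared deviations from the mean:
  (93 - 40.8667)^2 = 2717.8844
  (9 - 40.8667)^2 = 1015.4844
  (67 - 40.8667)^2 = 682.9511
  (43 - 40.8667)^2 = 4.5511
  (77 - 40.8667)^2 = 1305.6178
  (14 - 40.8667)^2 = 721.8178
  (17 - 40.8667)^2 = 569.6178
  (51 - 40.8667)^2 = 102.6844
  (77 - 40.8667)^2 = 1305.6178
  (84 - 40.8667)^2 = 1860.4844
  (7 - 40.8667)^2 = 1146.9511
  (1 - 40.8667)^2 = 1589.3511
  (23 - 40.8667)^2 = 319.2178
  (8 - 40.8667)^2 = 1080.2178
  (42 - 40.8667)^2 = 1.2844
Step 3: Sum of squared deviations = 14423.7333
Step 4: Population variance = 14423.7333 / 15 = 961.5822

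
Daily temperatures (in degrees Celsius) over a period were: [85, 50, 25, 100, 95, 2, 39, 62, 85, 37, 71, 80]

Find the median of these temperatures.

66.5

Step 1: Sort the data in ascending order: [2, 25, 37, 39, 50, 62, 71, 80, 85, 85, 95, 100]
Step 2: The number of values is n = 12.
Step 3: Since n is even, the median is the average of positions 6 and 7:
  Median = (62 + 71) / 2 = 66.5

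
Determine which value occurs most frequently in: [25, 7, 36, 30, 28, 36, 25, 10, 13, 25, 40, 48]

25

Step 1: Count the frequency of each value:
  7: appears 1 time(s)
  10: appears 1 time(s)
  13: appears 1 time(s)
  25: appears 3 time(s)
  28: appears 1 time(s)
  30: appears 1 time(s)
  36: appears 2 time(s)
  40: appears 1 time(s)
  48: appears 1 time(s)
Step 2: The value 25 appears most frequently (3 times).
Step 3: Mode = 25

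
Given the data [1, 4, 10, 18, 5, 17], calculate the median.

7.5

Step 1: Sort the data in ascending order: [1, 4, 5, 10, 17, 18]
Step 2: The number of values is n = 6.
Step 3: Since n is even, the median is the average of positions 3 and 4:
  Median = (5 + 10) / 2 = 7.5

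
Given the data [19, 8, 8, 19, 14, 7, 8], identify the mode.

8

Step 1: Count the frequency of each value:
  7: appears 1 time(s)
  8: appears 3 time(s)
  14: appears 1 time(s)
  19: appears 2 time(s)
Step 2: The value 8 appears most frequently (3 times).
Step 3: Mode = 8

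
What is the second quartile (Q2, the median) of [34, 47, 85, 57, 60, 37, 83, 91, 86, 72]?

66

Step 1: Sort the data: [34, 37, 47, 57, 60, 72, 83, 85, 86, 91]
Step 2: n = 10
Step 3: Q2 is the median. Since n is even, it is the average of the values at positions 5 and 6:
  Q2 = (60 + 72) / 2 = 66
Step 4: Q2 = 66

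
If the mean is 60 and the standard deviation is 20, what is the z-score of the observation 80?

1

Step 1: Recall the z-score formula: z = (x - mu) / sigma
Step 2: Substitute values: z = (80 - 60) / 20
Step 3: z = 20 / 20 = 1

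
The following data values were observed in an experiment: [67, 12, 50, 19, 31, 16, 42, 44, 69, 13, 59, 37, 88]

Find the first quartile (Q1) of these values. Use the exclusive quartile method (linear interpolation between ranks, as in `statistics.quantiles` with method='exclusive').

17.5

Step 1: Sort the data: [12, 13, 16, 19, 31, 37, 42, 44, 50, 59, 67, 69, 88]
Step 2: n = 13
Step 3: Using the exclusive quartile method:
  Q1 = 17.5
  Q2 (median) = 42
  Q3 = 63
  IQR = Q3 - Q1 = 63 - 17.5 = 45.5
Step 4: Q1 = 17.5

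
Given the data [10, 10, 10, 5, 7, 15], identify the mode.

10

Step 1: Count the frequency of each value:
  5: appears 1 time(s)
  7: appears 1 time(s)
  10: appears 3 time(s)
  15: appears 1 time(s)
Step 2: The value 10 appears most frequently (3 times).
Step 3: Mode = 10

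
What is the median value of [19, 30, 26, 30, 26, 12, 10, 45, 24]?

26

Step 1: Sort the data in ascending order: [10, 12, 19, 24, 26, 26, 30, 30, 45]
Step 2: The number of values is n = 9.
Step 3: Since n is odd, the median is the middle value at position 5: 26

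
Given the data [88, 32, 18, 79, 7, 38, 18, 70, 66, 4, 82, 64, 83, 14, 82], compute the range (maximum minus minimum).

84

Step 1: Identify the maximum value: max = 88
Step 2: Identify the minimum value: min = 4
Step 3: Range = max - min = 88 - 4 = 84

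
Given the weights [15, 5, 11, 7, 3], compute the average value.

8.2

Step 1: Sum all values: 15 + 5 + 11 + 7 + 3 = 41
Step 2: Count the number of values: n = 5
Step 3: Mean = sum / n = 41 / 5 = 8.2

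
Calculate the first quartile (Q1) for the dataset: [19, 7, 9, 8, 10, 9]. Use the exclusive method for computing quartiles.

7.75

Step 1: Sort the data: [7, 8, 9, 9, 10, 19]
Step 2: n = 6
Step 3: Using the exclusive quartile method:
  Q1 = 7.75
  Q2 (median) = 9
  Q3 = 12.25
  IQR = Q3 - Q1 = 12.25 - 7.75 = 4.5
Step 4: Q1 = 7.75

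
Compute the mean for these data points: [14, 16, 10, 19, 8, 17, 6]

12.8571

Step 1: Sum all values: 14 + 16 + 10 + 19 + 8 + 17 + 6 = 90
Step 2: Count the number of values: n = 7
Step 3: Mean = sum / n = 90 / 7 = 12.8571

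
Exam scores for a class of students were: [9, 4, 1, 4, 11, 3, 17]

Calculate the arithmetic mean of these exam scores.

7

Step 1: Sum all values: 9 + 4 + 1 + 4 + 11 + 3 + 17 = 49
Step 2: Count the number of values: n = 7
Step 3: Mean = sum / n = 49 / 7 = 7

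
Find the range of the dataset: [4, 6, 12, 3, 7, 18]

15

Step 1: Identify the maximum value: max = 18
Step 2: Identify the minimum value: min = 3
Step 3: Range = max - min = 18 - 3 = 15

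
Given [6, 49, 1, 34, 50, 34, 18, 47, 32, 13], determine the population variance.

291.04

Step 1: Compute the mean: (6 + 49 + 1 + 34 + 50 + 34 + 18 + 47 + 32 + 13) / 10 = 28.4
Step 2: Compute squared deviations from the mean:
  (6 - 28.4)^2 = 501.76
  (49 - 28.4)^2 = 424.36
  (1 - 28.4)^2 = 750.76
  (34 - 28.4)^2 = 31.36
  (50 - 28.4)^2 = 466.56
  (34 - 28.4)^2 = 31.36
  (18 - 28.4)^2 = 108.16
  (47 - 28.4)^2 = 345.96
  (32 - 28.4)^2 = 12.96
  (13 - 28.4)^2 = 237.16
Step 3: Sum of squared deviations = 2910.4
Step 4: Population variance = 2910.4 / 10 = 291.04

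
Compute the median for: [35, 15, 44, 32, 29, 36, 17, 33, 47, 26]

32.5

Step 1: Sort the data in ascending order: [15, 17, 26, 29, 32, 33, 35, 36, 44, 47]
Step 2: The number of values is n = 10.
Step 3: Since n is even, the median is the average of positions 5 and 6:
  Median = (32 + 33) / 2 = 32.5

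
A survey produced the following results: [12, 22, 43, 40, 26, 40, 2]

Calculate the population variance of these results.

209.6735

Step 1: Compute the mean: (12 + 22 + 43 + 40 + 26 + 40 + 2) / 7 = 26.4286
Step 2: Compute squared deviations from the mean:
  (12 - 26.4286)^2 = 208.1837
  (22 - 26.4286)^2 = 19.6122
  (43 - 26.4286)^2 = 274.6122
  (40 - 26.4286)^2 = 184.1837
  (26 - 26.4286)^2 = 0.1837
  (40 - 26.4286)^2 = 184.1837
  (2 - 26.4286)^2 = 596.7551
Step 3: Sum of squared deviations = 1467.7143
Step 4: Population variance = 1467.7143 / 7 = 209.6735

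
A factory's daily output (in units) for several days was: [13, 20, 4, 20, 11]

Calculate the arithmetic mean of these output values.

13.6

Step 1: Sum all values: 13 + 20 + 4 + 20 + 11 = 68
Step 2: Count the number of values: n = 5
Step 3: Mean = sum / n = 68 / 5 = 13.6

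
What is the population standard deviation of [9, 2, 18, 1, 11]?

6.2418

Step 1: Compute the mean: 8.2
Step 2: Sum of squared deviations from the mean: 194.8
Step 3: Population variance = 194.8 / 5 = 38.96
Step 4: Standard deviation = sqrt(38.96) = 6.2418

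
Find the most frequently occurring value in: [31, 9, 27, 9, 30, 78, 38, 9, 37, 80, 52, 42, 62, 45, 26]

9

Step 1: Count the frequency of each value:
  9: appears 3 time(s)
  26: appears 1 time(s)
  27: appears 1 time(s)
  30: appears 1 time(s)
  31: appears 1 time(s)
  37: appears 1 time(s)
  38: appears 1 time(s)
  42: appears 1 time(s)
  45: appears 1 time(s)
  52: appears 1 time(s)
  62: appears 1 time(s)
  78: appears 1 time(s)
  80: appears 1 time(s)
Step 2: The value 9 appears most frequently (3 times).
Step 3: Mode = 9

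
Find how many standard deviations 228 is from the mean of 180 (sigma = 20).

2.4

Step 1: Recall the z-score formula: z = (x - mu) / sigma
Step 2: Substitute values: z = (228 - 180) / 20
Step 3: z = 48 / 20 = 2.4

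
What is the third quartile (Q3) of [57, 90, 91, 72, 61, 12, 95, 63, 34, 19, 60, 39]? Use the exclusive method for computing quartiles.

85.5

Step 1: Sort the data: [12, 19, 34, 39, 57, 60, 61, 63, 72, 90, 91, 95]
Step 2: n = 12
Step 3: Using the exclusive quartile method:
  Q1 = 35.25
  Q2 (median) = 60.5
  Q3 = 85.5
  IQR = Q3 - Q1 = 85.5 - 35.25 = 50.25
Step 4: Q3 = 85.5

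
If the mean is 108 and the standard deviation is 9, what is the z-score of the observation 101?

-0.7778

Step 1: Recall the z-score formula: z = (x - mu) / sigma
Step 2: Substitute values: z = (101 - 108) / 9
Step 3: z = -7 / 9 = -0.7778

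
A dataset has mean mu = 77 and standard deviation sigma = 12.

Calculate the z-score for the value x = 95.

1.5

Step 1: Recall the z-score formula: z = (x - mu) / sigma
Step 2: Substitute values: z = (95 - 77) / 12
Step 3: z = 18 / 12 = 1.5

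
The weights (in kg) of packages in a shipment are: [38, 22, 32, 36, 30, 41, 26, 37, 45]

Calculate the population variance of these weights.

47.4321

Step 1: Compute the mean: (38 + 22 + 32 + 36 + 30 + 41 + 26 + 37 + 45) / 9 = 34.1111
Step 2: Compute squared deviations from the mean:
  (38 - 34.1111)^2 = 15.1235
  (22 - 34.1111)^2 = 146.679
  (32 - 34.1111)^2 = 4.4568
  (36 - 34.1111)^2 = 3.5679
  (30 - 34.1111)^2 = 16.9012
  (41 - 34.1111)^2 = 47.4568
  (26 - 34.1111)^2 = 65.7901
  (37 - 34.1111)^2 = 8.3457
  (45 - 34.1111)^2 = 118.5679
Step 3: Sum of squared deviations = 426.8889
Step 4: Population variance = 426.8889 / 9 = 47.4321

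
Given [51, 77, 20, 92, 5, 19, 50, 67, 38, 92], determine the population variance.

856.49

Step 1: Compute the mean: (51 + 77 + 20 + 92 + 5 + 19 + 50 + 67 + 38 + 92) / 10 = 51.1
Step 2: Compute squared deviations from the mean:
  (51 - 51.1)^2 = 0.01
  (77 - 51.1)^2 = 670.81
  (20 - 51.1)^2 = 967.21
  (92 - 51.1)^2 = 1672.81
  (5 - 51.1)^2 = 2125.21
  (19 - 51.1)^2 = 1030.41
  (50 - 51.1)^2 = 1.21
  (67 - 51.1)^2 = 252.81
  (38 - 51.1)^2 = 171.61
  (92 - 51.1)^2 = 1672.81
Step 3: Sum of squared deviations = 8564.9
Step 4: Population variance = 8564.9 / 10 = 856.49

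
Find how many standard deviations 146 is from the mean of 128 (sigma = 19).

0.9474

Step 1: Recall the z-score formula: z = (x - mu) / sigma
Step 2: Substitute values: z = (146 - 128) / 19
Step 3: z = 18 / 19 = 0.9474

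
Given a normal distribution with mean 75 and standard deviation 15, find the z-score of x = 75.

0

Step 1: Recall the z-score formula: z = (x - mu) / sigma
Step 2: Substitute values: z = (75 - 75) / 15
Step 3: z = 0 / 15 = 0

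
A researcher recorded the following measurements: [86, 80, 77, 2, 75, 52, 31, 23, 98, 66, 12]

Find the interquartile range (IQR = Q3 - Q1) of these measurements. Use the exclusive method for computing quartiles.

57

Step 1: Sort the data: [2, 12, 23, 31, 52, 66, 75, 77, 80, 86, 98]
Step 2: n = 11
Step 3: Using the exclusive quartile method:
  Q1 = 23
  Q2 (median) = 66
  Q3 = 80
  IQR = Q3 - Q1 = 80 - 23 = 57
Step 4: IQR = 57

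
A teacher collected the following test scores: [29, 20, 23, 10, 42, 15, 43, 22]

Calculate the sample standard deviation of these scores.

11.8924

Step 1: Compute the mean: 25.5
Step 2: Sum of squared deviations from the mean: 990
Step 3: Sample variance = 990 / 7 = 141.4286
Step 4: Standard deviation = sqrt(141.4286) = 11.8924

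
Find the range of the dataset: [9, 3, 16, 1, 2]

15

Step 1: Identify the maximum value: max = 16
Step 2: Identify the minimum value: min = 1
Step 3: Range = max - min = 16 - 1 = 15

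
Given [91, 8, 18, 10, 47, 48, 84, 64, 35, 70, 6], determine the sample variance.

956.2182

Step 1: Compute the mean: (91 + 8 + 18 + 10 + 47 + 48 + 84 + 64 + 35 + 70 + 6) / 11 = 43.7273
Step 2: Compute squared deviations from the mean:
  (91 - 43.7273)^2 = 2234.7107
  (8 - 43.7273)^2 = 1276.438
  (18 - 43.7273)^2 = 661.8926
  (10 - 43.7273)^2 = 1137.5289
  (47 - 43.7273)^2 = 10.7107
  (48 - 43.7273)^2 = 18.2562
  (84 - 43.7273)^2 = 1621.8926
  (64 - 43.7273)^2 = 410.9835
  (35 - 43.7273)^2 = 76.1653
  (70 - 43.7273)^2 = 690.2562
  (6 - 43.7273)^2 = 1423.3471
Step 3: Sum of squared deviations = 9562.1818
Step 4: Sample variance = 9562.1818 / 10 = 956.2182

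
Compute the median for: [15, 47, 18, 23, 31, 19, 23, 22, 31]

23

Step 1: Sort the data in ascending order: [15, 18, 19, 22, 23, 23, 31, 31, 47]
Step 2: The number of values is n = 9.
Step 3: Since n is odd, the median is the middle value at position 5: 23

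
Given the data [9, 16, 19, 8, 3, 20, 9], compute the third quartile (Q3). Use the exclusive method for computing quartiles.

19

Step 1: Sort the data: [3, 8, 9, 9, 16, 19, 20]
Step 2: n = 7
Step 3: Using the exclusive quartile method:
  Q1 = 8
  Q2 (median) = 9
  Q3 = 19
  IQR = Q3 - Q1 = 19 - 8 = 11
Step 4: Q3 = 19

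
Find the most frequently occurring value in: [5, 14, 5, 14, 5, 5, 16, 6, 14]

5

Step 1: Count the frequency of each value:
  5: appears 4 time(s)
  6: appears 1 time(s)
  14: appears 3 time(s)
  16: appears 1 time(s)
Step 2: The value 5 appears most frequently (4 times).
Step 3: Mode = 5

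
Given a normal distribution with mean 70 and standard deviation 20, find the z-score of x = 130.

3

Step 1: Recall the z-score formula: z = (x - mu) / sigma
Step 2: Substitute values: z = (130 - 70) / 20
Step 3: z = 60 / 20 = 3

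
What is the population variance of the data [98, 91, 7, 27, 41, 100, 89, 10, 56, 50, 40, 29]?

1043.4722

Step 1: Compute the mean: (98 + 91 + 7 + 27 + 41 + 100 + 89 + 10 + 56 + 50 + 40 + 29) / 12 = 53.1667
Step 2: Compute squared deviations from the mean:
  (98 - 53.1667)^2 = 2010.0278
  (91 - 53.1667)^2 = 1431.3611
  (7 - 53.1667)^2 = 2131.3611
  (27 - 53.1667)^2 = 684.6944
  (41 - 53.1667)^2 = 148.0278
  (100 - 53.1667)^2 = 2193.3611
  (89 - 53.1667)^2 = 1284.0278
  (10 - 53.1667)^2 = 1863.3611
  (56 - 53.1667)^2 = 8.0278
  (50 - 53.1667)^2 = 10.0278
  (40 - 53.1667)^2 = 173.3611
  (29 - 53.1667)^2 = 584.0278
Step 3: Sum of squared deviations = 12521.6667
Step 4: Population variance = 12521.6667 / 12 = 1043.4722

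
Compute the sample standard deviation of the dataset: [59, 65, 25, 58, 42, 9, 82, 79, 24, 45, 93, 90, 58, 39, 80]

25.6344

Step 1: Compute the mean: 56.5333
Step 2: Sum of squared deviations from the mean: 9199.7333
Step 3: Sample variance = 9199.7333 / 14 = 657.1238
Step 4: Standard deviation = sqrt(657.1238) = 25.6344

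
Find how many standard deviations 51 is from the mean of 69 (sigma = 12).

-1.5

Step 1: Recall the z-score formula: z = (x - mu) / sigma
Step 2: Substitute values: z = (51 - 69) / 12
Step 3: z = -18 / 12 = -1.5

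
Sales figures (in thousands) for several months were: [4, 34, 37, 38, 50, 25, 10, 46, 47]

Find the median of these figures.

37

Step 1: Sort the data in ascending order: [4, 10, 25, 34, 37, 38, 46, 47, 50]
Step 2: The number of values is n = 9.
Step 3: Since n is odd, the median is the middle value at position 5: 37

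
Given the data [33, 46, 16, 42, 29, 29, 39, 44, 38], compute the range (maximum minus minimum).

30

Step 1: Identify the maximum value: max = 46
Step 2: Identify the minimum value: min = 16
Step 3: Range = max - min = 46 - 16 = 30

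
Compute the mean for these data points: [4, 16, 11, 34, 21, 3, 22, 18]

16.125

Step 1: Sum all values: 4 + 16 + 11 + 34 + 21 + 3 + 22 + 18 = 129
Step 2: Count the number of values: n = 8
Step 3: Mean = sum / n = 129 / 8 = 16.125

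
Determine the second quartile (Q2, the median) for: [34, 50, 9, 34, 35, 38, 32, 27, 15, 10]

33

Step 1: Sort the data: [9, 10, 15, 27, 32, 34, 34, 35, 38, 50]
Step 2: n = 10
Step 3: Q2 is the median. Since n is even, it is the average of the values at positions 5 and 6:
  Q2 = (32 + 34) / 2 = 33
Step 4: Q2 = 33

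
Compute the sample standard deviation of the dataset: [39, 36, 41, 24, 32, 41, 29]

6.5027

Step 1: Compute the mean: 34.5714
Step 2: Sum of squared deviations from the mean: 253.7143
Step 3: Sample variance = 253.7143 / 6 = 42.2857
Step 4: Standard deviation = sqrt(42.2857) = 6.5027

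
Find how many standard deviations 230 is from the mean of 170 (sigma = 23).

2.6087

Step 1: Recall the z-score formula: z = (x - mu) / sigma
Step 2: Substitute values: z = (230 - 170) / 23
Step 3: z = 60 / 23 = 2.6087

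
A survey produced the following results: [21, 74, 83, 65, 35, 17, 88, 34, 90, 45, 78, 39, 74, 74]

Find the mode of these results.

74

Step 1: Count the frequency of each value:
  17: appears 1 time(s)
  21: appears 1 time(s)
  34: appears 1 time(s)
  35: appears 1 time(s)
  39: appears 1 time(s)
  45: appears 1 time(s)
  65: appears 1 time(s)
  74: appears 3 time(s)
  78: appears 1 time(s)
  83: appears 1 time(s)
  88: appears 1 time(s)
  90: appears 1 time(s)
Step 2: The value 74 appears most frequently (3 times).
Step 3: Mode = 74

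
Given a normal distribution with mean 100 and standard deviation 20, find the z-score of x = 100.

0

Step 1: Recall the z-score formula: z = (x - mu) / sigma
Step 2: Substitute values: z = (100 - 100) / 20
Step 3: z = 0 / 20 = 0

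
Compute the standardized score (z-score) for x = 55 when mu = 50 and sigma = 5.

1

Step 1: Recall the z-score formula: z = (x - mu) / sigma
Step 2: Substitute values: z = (55 - 50) / 5
Step 3: z = 5 / 5 = 1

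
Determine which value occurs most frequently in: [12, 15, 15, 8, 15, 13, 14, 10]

15

Step 1: Count the frequency of each value:
  8: appears 1 time(s)
  10: appears 1 time(s)
  12: appears 1 time(s)
  13: appears 1 time(s)
  14: appears 1 time(s)
  15: appears 3 time(s)
Step 2: The value 15 appears most frequently (3 times).
Step 3: Mode = 15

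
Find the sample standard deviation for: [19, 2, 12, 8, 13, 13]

5.7067

Step 1: Compute the mean: 11.1667
Step 2: Sum of squared deviations from the mean: 162.8333
Step 3: Sample variance = 162.8333 / 5 = 32.5667
Step 4: Standard deviation = sqrt(32.5667) = 5.7067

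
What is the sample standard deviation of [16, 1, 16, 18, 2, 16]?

7.791

Step 1: Compute the mean: 11.5
Step 2: Sum of squared deviations from the mean: 303.5
Step 3: Sample variance = 303.5 / 5 = 60.7
Step 4: Standard deviation = sqrt(60.7) = 7.791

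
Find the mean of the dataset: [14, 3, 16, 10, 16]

11.8

Step 1: Sum all values: 14 + 3 + 16 + 10 + 16 = 59
Step 2: Count the number of values: n = 5
Step 3: Mean = sum / n = 59 / 5 = 11.8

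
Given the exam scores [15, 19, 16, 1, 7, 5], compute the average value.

10.5

Step 1: Sum all values: 15 + 19 + 16 + 1 + 7 + 5 = 63
Step 2: Count the number of values: n = 6
Step 3: Mean = sum / n = 63 / 6 = 10.5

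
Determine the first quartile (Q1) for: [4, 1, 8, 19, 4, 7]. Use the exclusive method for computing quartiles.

3.25

Step 1: Sort the data: [1, 4, 4, 7, 8, 19]
Step 2: n = 6
Step 3: Using the exclusive quartile method:
  Q1 = 3.25
  Q2 (median) = 5.5
  Q3 = 10.75
  IQR = Q3 - Q1 = 10.75 - 3.25 = 7.5
Step 4: Q1 = 3.25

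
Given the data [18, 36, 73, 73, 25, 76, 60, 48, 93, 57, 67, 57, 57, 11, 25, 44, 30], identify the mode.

57

Step 1: Count the frequency of each value:
  11: appears 1 time(s)
  18: appears 1 time(s)
  25: appears 2 time(s)
  30: appears 1 time(s)
  36: appears 1 time(s)
  44: appears 1 time(s)
  48: appears 1 time(s)
  57: appears 3 time(s)
  60: appears 1 time(s)
  67: appears 1 time(s)
  73: appears 2 time(s)
  76: appears 1 time(s)
  93: appears 1 time(s)
Step 2: The value 57 appears most frequently (3 times).
Step 3: Mode = 57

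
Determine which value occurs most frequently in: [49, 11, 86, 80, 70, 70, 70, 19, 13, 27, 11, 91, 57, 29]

70

Step 1: Count the frequency of each value:
  11: appears 2 time(s)
  13: appears 1 time(s)
  19: appears 1 time(s)
  27: appears 1 time(s)
  29: appears 1 time(s)
  49: appears 1 time(s)
  57: appears 1 time(s)
  70: appears 3 time(s)
  80: appears 1 time(s)
  86: appears 1 time(s)
  91: appears 1 time(s)
Step 2: The value 70 appears most frequently (3 times).
Step 3: Mode = 70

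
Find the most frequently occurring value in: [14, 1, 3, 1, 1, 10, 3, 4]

1

Step 1: Count the frequency of each value:
  1: appears 3 time(s)
  3: appears 2 time(s)
  4: appears 1 time(s)
  10: appears 1 time(s)
  14: appears 1 time(s)
Step 2: The value 1 appears most frequently (3 times).
Step 3: Mode = 1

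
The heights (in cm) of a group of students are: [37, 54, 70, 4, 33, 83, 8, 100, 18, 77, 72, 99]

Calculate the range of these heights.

96

Step 1: Identify the maximum value: max = 100
Step 2: Identify the minimum value: min = 4
Step 3: Range = max - min = 100 - 4 = 96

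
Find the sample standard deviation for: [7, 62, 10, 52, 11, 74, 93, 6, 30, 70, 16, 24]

30.6875

Step 1: Compute the mean: 37.9167
Step 2: Sum of squared deviations from the mean: 10358.9167
Step 3: Sample variance = 10358.9167 / 11 = 941.7197
Step 4: Standard deviation = sqrt(941.7197) = 30.6875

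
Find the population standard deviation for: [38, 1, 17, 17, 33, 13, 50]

15.5878

Step 1: Compute the mean: 24.1429
Step 2: Sum of squared deviations from the mean: 1700.8571
Step 3: Population variance = 1700.8571 / 7 = 242.9796
Step 4: Standard deviation = sqrt(242.9796) = 15.5878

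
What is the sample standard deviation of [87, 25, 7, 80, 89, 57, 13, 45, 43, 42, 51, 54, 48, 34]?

24.888

Step 1: Compute the mean: 48.2143
Step 2: Sum of squared deviations from the mean: 8052.3571
Step 3: Sample variance = 8052.3571 / 13 = 619.4121
Step 4: Standard deviation = sqrt(619.4121) = 24.888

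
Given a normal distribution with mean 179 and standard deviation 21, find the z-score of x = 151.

-1.3333

Step 1: Recall the z-score formula: z = (x - mu) / sigma
Step 2: Substitute values: z = (151 - 179) / 21
Step 3: z = -28 / 21 = -1.3333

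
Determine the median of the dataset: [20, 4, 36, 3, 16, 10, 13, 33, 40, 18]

17

Step 1: Sort the data in ascending order: [3, 4, 10, 13, 16, 18, 20, 33, 36, 40]
Step 2: The number of values is n = 10.
Step 3: Since n is even, the median is the average of positions 5 and 6:
  Median = (16 + 18) / 2 = 17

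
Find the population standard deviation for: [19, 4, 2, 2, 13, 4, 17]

6.8393

Step 1: Compute the mean: 8.7143
Step 2: Sum of squared deviations from the mean: 327.4286
Step 3: Population variance = 327.4286 / 7 = 46.7755
Step 4: Standard deviation = sqrt(46.7755) = 6.8393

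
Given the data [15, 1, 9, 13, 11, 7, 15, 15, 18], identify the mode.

15

Step 1: Count the frequency of each value:
  1: appears 1 time(s)
  7: appears 1 time(s)
  9: appears 1 time(s)
  11: appears 1 time(s)
  13: appears 1 time(s)
  15: appears 3 time(s)
  18: appears 1 time(s)
Step 2: The value 15 appears most frequently (3 times).
Step 3: Mode = 15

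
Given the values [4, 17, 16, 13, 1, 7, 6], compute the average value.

9.1429

Step 1: Sum all values: 4 + 17 + 16 + 13 + 1 + 7 + 6 = 64
Step 2: Count the number of values: n = 7
Step 3: Mean = sum / n = 64 / 7 = 9.1429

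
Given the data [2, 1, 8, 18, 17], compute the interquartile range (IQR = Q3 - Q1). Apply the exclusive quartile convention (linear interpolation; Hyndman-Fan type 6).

16

Step 1: Sort the data: [1, 2, 8, 17, 18]
Step 2: n = 5
Step 3: Using the exclusive quartile method:
  Q1 = 1.5
  Q2 (median) = 8
  Q3 = 17.5
  IQR = Q3 - Q1 = 17.5 - 1.5 = 16
Step 4: IQR = 16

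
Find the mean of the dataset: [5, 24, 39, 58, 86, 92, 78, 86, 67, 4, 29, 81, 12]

50.8462

Step 1: Sum all values: 5 + 24 + 39 + 58 + 86 + 92 + 78 + 86 + 67 + 4 + 29 + 81 + 12 = 661
Step 2: Count the number of values: n = 13
Step 3: Mean = sum / n = 661 / 13 = 50.8462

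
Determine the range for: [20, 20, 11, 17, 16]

9

Step 1: Identify the maximum value: max = 20
Step 2: Identify the minimum value: min = 11
Step 3: Range = max - min = 20 - 11 = 9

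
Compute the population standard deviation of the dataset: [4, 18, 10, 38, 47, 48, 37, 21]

15.7753

Step 1: Compute the mean: 27.875
Step 2: Sum of squared deviations from the mean: 1990.875
Step 3: Population variance = 1990.875 / 8 = 248.8594
Step 4: Standard deviation = sqrt(248.8594) = 15.7753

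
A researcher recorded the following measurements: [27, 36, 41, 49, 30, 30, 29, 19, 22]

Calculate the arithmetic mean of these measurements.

31.4444

Step 1: Sum all values: 27 + 36 + 41 + 49 + 30 + 30 + 29 + 19 + 22 = 283
Step 2: Count the number of values: n = 9
Step 3: Mean = sum / n = 283 / 9 = 31.4444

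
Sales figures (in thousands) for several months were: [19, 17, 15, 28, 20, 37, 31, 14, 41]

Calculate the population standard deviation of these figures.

9.369

Step 1: Compute the mean: 24.6667
Step 2: Sum of squared deviations from the mean: 790
Step 3: Population variance = 790 / 9 = 87.7778
Step 4: Standard deviation = sqrt(87.7778) = 9.369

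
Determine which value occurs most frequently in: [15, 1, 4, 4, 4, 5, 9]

4

Step 1: Count the frequency of each value:
  1: appears 1 time(s)
  4: appears 3 time(s)
  5: appears 1 time(s)
  9: appears 1 time(s)
  15: appears 1 time(s)
Step 2: The value 4 appears most frequently (3 times).
Step 3: Mode = 4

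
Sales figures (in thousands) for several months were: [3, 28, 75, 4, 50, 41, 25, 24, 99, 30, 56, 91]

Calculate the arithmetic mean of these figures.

43.8333

Step 1: Sum all values: 3 + 28 + 75 + 4 + 50 + 41 + 25 + 24 + 99 + 30 + 56 + 91 = 526
Step 2: Count the number of values: n = 12
Step 3: Mean = sum / n = 526 / 12 = 43.8333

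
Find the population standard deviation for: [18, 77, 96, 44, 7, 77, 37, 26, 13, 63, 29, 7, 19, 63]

28.1421

Step 1: Compute the mean: 41.1429
Step 2: Sum of squared deviations from the mean: 11087.7143
Step 3: Population variance = 11087.7143 / 14 = 791.9796
Step 4: Standard deviation = sqrt(791.9796) = 28.1421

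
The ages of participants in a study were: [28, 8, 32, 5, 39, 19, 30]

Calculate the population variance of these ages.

139.4286

Step 1: Compute the mean: (28 + 8 + 32 + 5 + 39 + 19 + 30) / 7 = 23
Step 2: Compute squared deviations from the mean:
  (28 - 23)^2 = 25
  (8 - 23)^2 = 225
  (32 - 23)^2 = 81
  (5 - 23)^2 = 324
  (39 - 23)^2 = 256
  (19 - 23)^2 = 16
  (30 - 23)^2 = 49
Step 3: Sum of squared deviations = 976
Step 4: Population variance = 976 / 7 = 139.4286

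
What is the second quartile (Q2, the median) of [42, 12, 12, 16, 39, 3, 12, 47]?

14

Step 1: Sort the data: [3, 12, 12, 12, 16, 39, 42, 47]
Step 2: n = 8
Step 3: Q2 is the median. Since n is even, it is the average of the values at positions 4 and 5:
  Q2 = (12 + 16) / 2 = 14
Step 4: Q2 = 14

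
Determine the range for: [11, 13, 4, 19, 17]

15

Step 1: Identify the maximum value: max = 19
Step 2: Identify the minimum value: min = 4
Step 3: Range = max - min = 19 - 4 = 15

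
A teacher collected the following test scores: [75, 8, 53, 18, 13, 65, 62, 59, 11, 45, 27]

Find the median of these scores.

45

Step 1: Sort the data in ascending order: [8, 11, 13, 18, 27, 45, 53, 59, 62, 65, 75]
Step 2: The number of values is n = 11.
Step 3: Since n is odd, the median is the middle value at position 6: 45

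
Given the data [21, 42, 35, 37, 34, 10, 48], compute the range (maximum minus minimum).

38

Step 1: Identify the maximum value: max = 48
Step 2: Identify the minimum value: min = 10
Step 3: Range = max - min = 48 - 10 = 38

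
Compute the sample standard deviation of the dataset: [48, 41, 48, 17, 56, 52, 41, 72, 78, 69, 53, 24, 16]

19.7374

Step 1: Compute the mean: 47.3077
Step 2: Sum of squared deviations from the mean: 4674.7692
Step 3: Sample variance = 4674.7692 / 12 = 389.5641
Step 4: Standard deviation = sqrt(389.5641) = 19.7374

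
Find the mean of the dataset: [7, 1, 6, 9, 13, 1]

6.1667

Step 1: Sum all values: 7 + 1 + 6 + 9 + 13 + 1 = 37
Step 2: Count the number of values: n = 6
Step 3: Mean = sum / n = 37 / 6 = 6.1667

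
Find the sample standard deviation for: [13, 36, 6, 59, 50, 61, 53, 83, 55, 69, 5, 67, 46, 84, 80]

26.123

Step 1: Compute the mean: 51.1333
Step 2: Sum of squared deviations from the mean: 9553.7333
Step 3: Sample variance = 9553.7333 / 14 = 682.4095
Step 4: Standard deviation = sqrt(682.4095) = 26.123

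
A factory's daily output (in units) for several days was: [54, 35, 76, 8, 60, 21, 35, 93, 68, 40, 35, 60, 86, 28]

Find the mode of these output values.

35

Step 1: Count the frequency of each value:
  8: appears 1 time(s)
  21: appears 1 time(s)
  28: appears 1 time(s)
  35: appears 3 time(s)
  40: appears 1 time(s)
  54: appears 1 time(s)
  60: appears 2 time(s)
  68: appears 1 time(s)
  76: appears 1 time(s)
  86: appears 1 time(s)
  93: appears 1 time(s)
Step 2: The value 35 appears most frequently (3 times).
Step 3: Mode = 35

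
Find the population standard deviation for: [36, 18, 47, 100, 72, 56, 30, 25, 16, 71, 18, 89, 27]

27.4412

Step 1: Compute the mean: 46.5385
Step 2: Sum of squared deviations from the mean: 9789.2308
Step 3: Population variance = 9789.2308 / 13 = 753.0178
Step 4: Standard deviation = sqrt(753.0178) = 27.4412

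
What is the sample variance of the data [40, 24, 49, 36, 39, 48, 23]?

107.3333

Step 1: Compute the mean: (40 + 24 + 49 + 36 + 39 + 48 + 23) / 7 = 37
Step 2: Compute squared deviations from the mean:
  (40 - 37)^2 = 9
  (24 - 37)^2 = 169
  (49 - 37)^2 = 144
  (36 - 37)^2 = 1
  (39 - 37)^2 = 4
  (48 - 37)^2 = 121
  (23 - 37)^2 = 196
Step 3: Sum of squared deviations = 644
Step 4: Sample variance = 644 / 6 = 107.3333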